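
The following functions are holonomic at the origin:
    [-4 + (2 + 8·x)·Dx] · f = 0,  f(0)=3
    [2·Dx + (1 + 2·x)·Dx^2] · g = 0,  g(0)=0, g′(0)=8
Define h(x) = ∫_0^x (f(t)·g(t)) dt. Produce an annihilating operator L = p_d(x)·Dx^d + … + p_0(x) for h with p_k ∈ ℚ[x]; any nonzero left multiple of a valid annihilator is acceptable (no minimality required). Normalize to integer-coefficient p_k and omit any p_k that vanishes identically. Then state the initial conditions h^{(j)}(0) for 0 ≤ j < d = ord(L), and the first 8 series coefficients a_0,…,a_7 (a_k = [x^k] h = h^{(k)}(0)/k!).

f: a_k = 3, 6, -6, 12, -30, 84, -252, 792, …
g: a_k = 0, 8, -8, 32/3, -16, 128/5, -128/3, 512/7, …
Sym-product of L_f,L_g gives L₀ (≤ ord 2).
∫: right-multiply L₀ by Dx.
L = (8 + 8·x)·Dx + (-2 - 8·x)·Dx^2 + (1 + 10·x + 32·x^2 + 32·x^3)·Dx^3  (order 3).
h: a_k = 0, 0, 12, 8, -16, 32, -1048/15, 5808/35, …
ICs: h(0) = 0, h′(0) = 0, h′′(0) = 24.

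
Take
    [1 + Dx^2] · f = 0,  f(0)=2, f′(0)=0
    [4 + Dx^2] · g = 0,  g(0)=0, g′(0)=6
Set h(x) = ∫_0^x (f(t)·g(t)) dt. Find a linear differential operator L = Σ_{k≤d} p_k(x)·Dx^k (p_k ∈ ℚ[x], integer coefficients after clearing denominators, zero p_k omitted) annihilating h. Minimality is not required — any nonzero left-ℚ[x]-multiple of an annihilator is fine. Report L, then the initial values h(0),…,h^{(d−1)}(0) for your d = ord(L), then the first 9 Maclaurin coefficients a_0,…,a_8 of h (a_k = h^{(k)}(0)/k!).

L = 9·Dx + 10·Dx^3 + Dx^5  (order 5).
h: a_k = 0, 0, 6, 0, -7/2, 0, 61/60, 0, -547/3360, …
ICs: h(0) = 0, h′(0) = 0, h′′(0) = 12, h′′′(0) = 0, h′′′′(0) = -84.

f: a_k = 2, 0, -1, 0, 1/12, 0, -1/360, 0, 1/20160, …
g: a_k = 0, 6, 0, -4, 0, 4/5, 0, -8/105, 0, …
Sym-product of L_f,L_g gives L₀ (≤ ord 4).
∫: right-multiply L₀ by Dx.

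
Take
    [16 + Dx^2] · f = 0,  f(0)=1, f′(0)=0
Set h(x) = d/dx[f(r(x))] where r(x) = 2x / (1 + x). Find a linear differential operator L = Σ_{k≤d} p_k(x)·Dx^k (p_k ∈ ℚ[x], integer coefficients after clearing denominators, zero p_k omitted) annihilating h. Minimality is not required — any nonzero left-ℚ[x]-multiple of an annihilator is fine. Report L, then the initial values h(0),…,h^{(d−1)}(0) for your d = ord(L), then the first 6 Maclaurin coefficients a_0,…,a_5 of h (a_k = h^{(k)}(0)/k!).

f: a_k = 1, 0, -8, 0, 32/3, 0, …
f∘r: x↦r, Dx↦Dx/r' in L_f ⇒ L₀.
h₀' ⇒ L via d/dx closure of L₀.
L = (70 + 12·x + 6·x^2) + (6 + 18·x + 18·x^2 + 6·x^3)·Dx + (1 + 4·x + 6·x^2 + 4·x^3 + x^4)·Dx^2  (order 2).
h: a_k = 0, -64, 192, 896/3, -8320/3, 106432/15, …
ICs: h(0) = 0, h′(0) = -64.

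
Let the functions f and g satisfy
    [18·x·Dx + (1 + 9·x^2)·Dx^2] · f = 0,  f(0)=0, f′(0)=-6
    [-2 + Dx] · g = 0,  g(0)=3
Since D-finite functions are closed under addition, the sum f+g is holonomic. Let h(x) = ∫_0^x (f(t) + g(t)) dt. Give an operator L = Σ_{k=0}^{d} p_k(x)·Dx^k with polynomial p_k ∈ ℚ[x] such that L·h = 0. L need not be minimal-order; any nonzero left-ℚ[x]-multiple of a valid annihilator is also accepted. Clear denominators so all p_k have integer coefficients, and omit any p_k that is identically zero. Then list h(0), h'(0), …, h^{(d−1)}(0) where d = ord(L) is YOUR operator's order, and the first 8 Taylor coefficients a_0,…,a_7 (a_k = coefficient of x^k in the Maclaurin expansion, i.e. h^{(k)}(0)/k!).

f: a_k = 0, -6, 0, 18, 0, -486/5, 0, 4374/7, …
g: a_k = 3, 6, 6, 4, 2, 4/5, 4/15, 8/105, …
L₀ := lclm(L_f,L_g); ord L₀ ≤ 2+1.
h=∫h₀ ⇒ L = L₀·Dx.
L = (18 - 36·x - 486·x^2 - 324·x^3)·Dx^2 + (-11 + 207·x^2 - 162·x^4)·Dx^3 + (1 + 9·x + 18·x^2 + 81·x^3 + 81·x^4)·Dx^4  (order 4).
h: a_k = 0, 3, 0, 2, 11/2, 2/5, -241/15, 4/105, …
ICs: h(0) = 0, h′(0) = 3, h′′(0) = 0, h′′′(0) = 12.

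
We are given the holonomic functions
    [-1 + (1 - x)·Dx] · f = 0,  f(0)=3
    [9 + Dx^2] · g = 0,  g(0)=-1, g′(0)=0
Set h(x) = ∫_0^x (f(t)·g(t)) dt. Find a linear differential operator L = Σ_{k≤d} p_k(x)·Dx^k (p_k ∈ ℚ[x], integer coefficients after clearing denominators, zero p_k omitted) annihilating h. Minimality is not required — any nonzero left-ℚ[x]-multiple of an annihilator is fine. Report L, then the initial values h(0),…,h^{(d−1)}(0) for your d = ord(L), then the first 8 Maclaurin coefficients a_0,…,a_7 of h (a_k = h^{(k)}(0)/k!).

f: a_k = 3, 3, 3, 3, 3, 3, 3, 3, …
g: a_k = -1, 0, 9/2, 0, -27/8, 0, 81/80, 0, …
L₀ := L_f ⊗_s L_g (sym. prod.), ord ≤ 2.
Integrate: L := L₀·Dx.
L = (-9 + 9·x)·Dx + 2·Dx^2 + (-1 + x)·Dx^3  (order 3).
h: a_k = 0, -3, -3/2, 7/2, 21/8, 3/40, 1/16, 39/80, …
ICs: h(0) = 0, h′(0) = -3, h′′(0) = -3.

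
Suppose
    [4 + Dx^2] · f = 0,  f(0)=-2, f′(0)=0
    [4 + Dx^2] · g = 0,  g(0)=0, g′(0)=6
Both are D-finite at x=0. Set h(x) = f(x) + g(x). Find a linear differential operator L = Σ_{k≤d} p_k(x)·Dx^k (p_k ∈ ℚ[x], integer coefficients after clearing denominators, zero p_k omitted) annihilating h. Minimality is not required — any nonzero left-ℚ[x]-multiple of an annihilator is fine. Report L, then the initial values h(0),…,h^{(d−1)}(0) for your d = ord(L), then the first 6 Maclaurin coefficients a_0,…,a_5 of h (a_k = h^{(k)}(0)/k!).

f: a_k = -2, 0, 4, 0, -4/3, 0, …
g: a_k = 0, 6, 0, -4, 0, 4/5, …
L₀ := lclm(L_f,L_g); ord L₀ ≤ 2+2.
L = 4 + Dx^2  (order 2).
h: a_k = -2, 6, 4, -4, -4/3, 4/5, …
ICs: h(0) = -2, h′(0) = 6.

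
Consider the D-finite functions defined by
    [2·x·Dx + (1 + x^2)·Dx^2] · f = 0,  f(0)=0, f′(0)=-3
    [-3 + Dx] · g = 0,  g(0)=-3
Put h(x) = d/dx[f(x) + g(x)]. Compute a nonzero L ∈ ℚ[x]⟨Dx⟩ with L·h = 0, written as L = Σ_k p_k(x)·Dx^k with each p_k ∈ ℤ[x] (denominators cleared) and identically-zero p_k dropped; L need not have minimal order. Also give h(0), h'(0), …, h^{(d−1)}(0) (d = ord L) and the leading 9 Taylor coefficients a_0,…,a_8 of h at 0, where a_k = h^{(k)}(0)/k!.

f: a_k = 0, -3, 0, 1, 0, -3/5, 0, 3/7, 0, …
g: a_k = -3, -9, -27/2, -27/2, -81/8, -243/40, -243/80, -729/560, -2187/4480, …
Sum ⇒ L₀ = lclm(L_f,L_g) in ℚ(x)⟨Dx⟩.
Derive L from L₀ (diff closure).
L = (6 - 18·x - 18·x^2 - 18·x^3) + (-11 - 12·x^2 - 9·x^4)·Dx + (3 + 2·x + 6·x^2 + 2·x^3 + 3·x^4)·Dx^2  (order 2).
h: a_k = -12, -27, -75/2, -81/2, -267/8, -729/40, -489/80, -2187/560, -20001/4480, …
ICs: h(0) = -12, h′(0) = -27.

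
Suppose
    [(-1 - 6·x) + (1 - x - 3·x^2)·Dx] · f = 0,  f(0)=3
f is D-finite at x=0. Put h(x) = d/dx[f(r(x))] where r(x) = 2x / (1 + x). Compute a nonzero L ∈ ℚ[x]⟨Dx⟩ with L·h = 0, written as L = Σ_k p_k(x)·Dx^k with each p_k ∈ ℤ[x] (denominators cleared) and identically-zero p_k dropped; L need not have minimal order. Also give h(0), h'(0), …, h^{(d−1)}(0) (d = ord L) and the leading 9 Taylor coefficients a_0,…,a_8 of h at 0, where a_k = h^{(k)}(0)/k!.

f: a_k = 3, 3, 12, 21, 57, 120, 291, 651, 1524, …
h₀=f(r): pull back L_f along r ⇒ L₀.
h=h₀': d/dx-closure on L₀ ⇒ L.
L = (14 + 78·x + 546·x^2 + 338·x^3) + (-1 - 14·x + 182·x^3 + 169·x^4)·Dx  (order 1).
h: a_k = 6, 84, 234, 2184, 5070, 42588, 92274, 738192, 1542294, …
ICs: h(0) = 6.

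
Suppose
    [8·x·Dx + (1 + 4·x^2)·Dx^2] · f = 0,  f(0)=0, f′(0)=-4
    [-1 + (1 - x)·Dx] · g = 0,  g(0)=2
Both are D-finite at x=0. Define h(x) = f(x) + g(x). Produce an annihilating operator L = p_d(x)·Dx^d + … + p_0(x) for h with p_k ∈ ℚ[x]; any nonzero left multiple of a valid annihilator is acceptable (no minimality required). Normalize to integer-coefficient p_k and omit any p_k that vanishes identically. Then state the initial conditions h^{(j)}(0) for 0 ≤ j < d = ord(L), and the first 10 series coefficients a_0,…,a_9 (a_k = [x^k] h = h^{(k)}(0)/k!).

L = (8 - 32·x - 96·x^2)·Dx + (-7 + 8·x + 20·x^2 - 96·x^3)·Dx^2 + (1 + 3·x + 12·x^3 - 16·x^4)·Dx^3  (order 3).
h: a_k = 2, -2, 2, 22/3, 2, -54/5, 2, 270/7, 2, -1006/9, …
ICs: h(0) = 2, h′(0) = -2, h′′(0) = 4.

f: a_k = 0, -4, 0, 16/3, 0, -64/5, 0, 256/7, 0, -1024/9, …
g: a_k = 2, 2, 2, 2, 2, 2, 2, 2, 2, 2, …
Weyl lclm of L_f,L_g ⇒ L₀ (ord ≤ 3).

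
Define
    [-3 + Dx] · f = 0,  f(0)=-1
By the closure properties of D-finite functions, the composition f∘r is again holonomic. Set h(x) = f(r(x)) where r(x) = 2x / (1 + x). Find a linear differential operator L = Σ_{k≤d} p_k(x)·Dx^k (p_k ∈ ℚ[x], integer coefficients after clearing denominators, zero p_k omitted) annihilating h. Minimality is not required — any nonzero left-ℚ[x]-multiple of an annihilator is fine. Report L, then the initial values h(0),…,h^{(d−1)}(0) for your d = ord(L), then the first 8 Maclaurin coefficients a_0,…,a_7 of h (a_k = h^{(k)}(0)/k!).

f: a_k = -1, -3, -9/2, -9/2, -27/8, -81/40, -81/80, -243/560, …
Change of var in L_f (x↦r) gives L₀.
L = -6 + (1 + 2·x + x^2)·Dx  (order 1).
h: a_k = -1, -6, -12, -6, 6, 6/5, -24/5, 114/35, …
ICs: h(0) = -1.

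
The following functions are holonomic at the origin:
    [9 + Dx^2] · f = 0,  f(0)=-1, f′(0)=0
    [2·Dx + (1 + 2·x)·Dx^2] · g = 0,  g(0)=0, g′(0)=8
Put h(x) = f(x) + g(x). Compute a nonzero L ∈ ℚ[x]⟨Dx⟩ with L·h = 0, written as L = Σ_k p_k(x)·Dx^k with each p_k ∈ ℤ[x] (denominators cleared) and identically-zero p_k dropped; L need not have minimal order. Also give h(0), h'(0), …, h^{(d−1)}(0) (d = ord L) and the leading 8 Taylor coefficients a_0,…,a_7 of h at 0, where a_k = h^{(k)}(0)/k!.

f: a_k = -1, 0, 9/2, 0, -27/8, 0, 81/80, 0, …
g: a_k = 0, 8, -8, 32/3, -16, 128/5, -128/3, 512/7, …
h₀=f+g: left-lcm gives L₀, ord ≤ 4.
L = (594 + 648·x + 648·x^2)·Dx + (153 + 630·x + 972·x^2 + 648·x^3)·Dx^2 + (66 + 72·x + 72·x^2)·Dx^3 + (17 + 70·x + 108·x^2 + 72·x^3)·Dx^4  (order 4).
h: a_k = -1, 8, -7/2, 32/3, -155/8, 128/5, -9997/240, 512/7, …
ICs: h(0) = -1, h′(0) = 8, h′′(0) = -7, h′′′(0) = 64.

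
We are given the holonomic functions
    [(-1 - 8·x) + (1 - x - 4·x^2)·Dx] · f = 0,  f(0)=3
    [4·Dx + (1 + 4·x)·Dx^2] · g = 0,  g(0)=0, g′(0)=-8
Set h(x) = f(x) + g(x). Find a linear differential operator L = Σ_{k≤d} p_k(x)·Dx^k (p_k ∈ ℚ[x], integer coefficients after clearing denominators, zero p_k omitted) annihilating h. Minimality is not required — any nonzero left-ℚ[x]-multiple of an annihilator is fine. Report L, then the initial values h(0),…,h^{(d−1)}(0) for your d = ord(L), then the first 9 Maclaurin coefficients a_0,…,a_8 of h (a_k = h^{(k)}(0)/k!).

f: a_k = 3, 3, 15, 27, 87, 195, 543, 1323, 3495, …
g: a_k = 0, -8, 16, -128/3, 128, -2048/5, 4096/3, -32768/7, 16384, …
f+g: L₀ = lclm(L_f,L_g), ord ≤ 1+2.
L = (268 + 1616·x + 5504·x^2 + 4608·x^3 + 6144·x^4)·Dx + (11 + 360·x + 3008·x^2 + 7680·x^3 + 9472·x^4 + 10240·x^5)·Dx^2 + (-7 - 67·x - 154·x^2 + 136·x^3 + 928·x^4 + 2176·x^5 + 2048·x^6)·Dx^3  (order 3).
h: a_k = 3, -5, 31, -47/3, 215, -1073/5, 5725/3, -23507/7, 19879, …
ICs: h(0) = 3, h′(0) = -5, h′′(0) = 62.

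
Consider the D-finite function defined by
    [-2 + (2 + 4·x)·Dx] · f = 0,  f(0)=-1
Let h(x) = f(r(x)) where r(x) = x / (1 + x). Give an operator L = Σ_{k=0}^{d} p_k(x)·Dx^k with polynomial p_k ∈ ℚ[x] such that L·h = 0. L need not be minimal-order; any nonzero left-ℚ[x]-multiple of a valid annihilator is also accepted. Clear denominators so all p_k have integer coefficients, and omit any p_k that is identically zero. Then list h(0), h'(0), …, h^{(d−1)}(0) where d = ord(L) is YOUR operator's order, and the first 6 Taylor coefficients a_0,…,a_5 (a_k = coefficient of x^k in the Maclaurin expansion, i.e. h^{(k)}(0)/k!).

f: a_k = -1, -1, 1/2, -1/2, 5/8, -7/8, …
h₀=f(r): pull back L_f along r ⇒ L₀.
L = -1 + (1 + 4·x + 3·x^2)·Dx  (order 1).
h: a_k = -1, -1, 3/2, -5/2, 37/8, -75/8, …
ICs: h(0) = -1.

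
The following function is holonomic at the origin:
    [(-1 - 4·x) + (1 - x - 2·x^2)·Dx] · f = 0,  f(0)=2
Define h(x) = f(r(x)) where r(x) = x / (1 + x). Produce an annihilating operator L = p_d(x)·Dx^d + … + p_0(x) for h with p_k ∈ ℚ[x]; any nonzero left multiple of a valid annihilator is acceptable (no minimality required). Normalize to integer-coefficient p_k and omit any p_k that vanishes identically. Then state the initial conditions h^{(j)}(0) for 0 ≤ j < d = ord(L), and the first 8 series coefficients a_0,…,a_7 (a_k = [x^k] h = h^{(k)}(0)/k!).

L = (1 + 5·x) + (-1 - 2·x + x^2 + 2·x^3)·Dx  (order 1).
h: a_k = 2, 2, 4, 0, 8, -8, 24, -40, …
ICs: h(0) = 2.

f: a_k = 2, 2, 6, 10, 22, 42, 86, 170, …
Change of var in L_f (x↦r) gives L₀.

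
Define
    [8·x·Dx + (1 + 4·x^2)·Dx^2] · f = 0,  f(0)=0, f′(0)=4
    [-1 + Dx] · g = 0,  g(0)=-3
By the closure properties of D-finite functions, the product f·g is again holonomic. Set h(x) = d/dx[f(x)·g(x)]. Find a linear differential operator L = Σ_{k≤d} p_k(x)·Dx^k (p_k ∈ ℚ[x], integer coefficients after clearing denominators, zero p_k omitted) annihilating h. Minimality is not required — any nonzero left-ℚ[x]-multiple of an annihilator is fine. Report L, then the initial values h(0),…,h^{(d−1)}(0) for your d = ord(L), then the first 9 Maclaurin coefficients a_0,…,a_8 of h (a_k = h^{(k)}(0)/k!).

f: a_k = 0, 4, 0, -16/3, 0, 64/5, 0, -256/7, 0, …
g: a_k = -3, -3, -3/2, -1/2, -1/8, -1/40, -1/240, -1/1680, -1/13440, …
Product ⇒ symmetric product L₀, ord ≤ 2.
h=h₀': d/dx-closure on L₀ ⇒ L.
L = (-7 - 16·x + 104·x^2 - 64·x^3 + 16·x^4) + (6 + 24·x - 112·x^2 + 96·x^3 - 32·x^4)·Dx + (1 - 8·x + 8·x^2 - 32·x^3 + 16·x^4)·Dx^2  (order 2).
h: a_k = -12, -24, 30, 56, -309/2, -215, 12763/20, 86894/105, -2903587/1120, …
ICs: h(0) = -12, h′(0) = -24.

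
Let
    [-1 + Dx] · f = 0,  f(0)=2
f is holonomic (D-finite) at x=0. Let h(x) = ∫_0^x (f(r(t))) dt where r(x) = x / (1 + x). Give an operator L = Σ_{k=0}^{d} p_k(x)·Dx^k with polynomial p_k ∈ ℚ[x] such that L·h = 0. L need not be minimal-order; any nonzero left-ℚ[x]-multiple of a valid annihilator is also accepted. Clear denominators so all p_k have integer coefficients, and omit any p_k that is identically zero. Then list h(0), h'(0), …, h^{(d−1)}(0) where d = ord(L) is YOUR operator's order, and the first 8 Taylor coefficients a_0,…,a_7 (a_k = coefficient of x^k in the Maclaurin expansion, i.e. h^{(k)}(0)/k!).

L = -Dx + (1 + 2·x + x^2)·Dx^2  (order 2).
h: a_k = 0, 2, 1, -1/3, 1/12, 1/60, -19/360, 151/2520, …
ICs: h(0) = 0, h′(0) = 2.

f: a_k = 2, 2, 1, 1/3, 1/12, 1/60, 1/360, 1/2520, …
h₀=f(r): pull back L_f along r ⇒ L₀.
h=∫h₀ ⇒ L = L₀·Dx.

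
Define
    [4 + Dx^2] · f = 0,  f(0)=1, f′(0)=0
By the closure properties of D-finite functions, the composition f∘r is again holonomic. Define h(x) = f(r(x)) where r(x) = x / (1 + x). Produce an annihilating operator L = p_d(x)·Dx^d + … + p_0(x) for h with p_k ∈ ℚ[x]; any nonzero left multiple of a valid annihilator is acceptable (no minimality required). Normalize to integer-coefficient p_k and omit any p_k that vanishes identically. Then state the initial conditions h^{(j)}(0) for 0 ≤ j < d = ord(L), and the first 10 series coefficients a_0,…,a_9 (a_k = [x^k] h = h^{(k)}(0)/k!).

f: a_k = 1, 0, -2, 0, 2/3, 0, -4/45, 0, 2/315, 0, …
L₀ from L_f via x↦r, Dx↦r'^{-1}Dx.
L = 4 + (2 + 6·x + 6·x^2 + 2·x^3)·Dx + (1 + 4·x + 6·x^2 + 4·x^3 + x^4)·Dx^2  (order 2).
h: a_k = 1, 0, -2, 4, -16/3, 16/3, -154/45, -4/5, 2354/315, -5168/315, …
ICs: h(0) = 1, h′(0) = 0.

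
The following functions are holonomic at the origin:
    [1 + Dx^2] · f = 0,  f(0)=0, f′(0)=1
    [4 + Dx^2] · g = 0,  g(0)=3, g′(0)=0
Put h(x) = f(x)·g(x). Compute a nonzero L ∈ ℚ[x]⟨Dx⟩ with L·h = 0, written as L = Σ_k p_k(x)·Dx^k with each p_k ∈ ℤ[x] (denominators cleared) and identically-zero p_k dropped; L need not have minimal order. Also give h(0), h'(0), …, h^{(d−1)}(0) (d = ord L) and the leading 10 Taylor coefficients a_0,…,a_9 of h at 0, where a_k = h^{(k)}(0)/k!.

L = 9 + 10·Dx^2 + Dx^4  (order 4).
h: a_k = 0, 3, 0, -13/2, 0, 121/40, 0, -1093/1680, 0, 9841/120960, …
ICs: h(0) = 0, h′(0) = 3, h′′(0) = 0, h′′′(0) = -39.

f: a_k = 0, 1, 0, -1/6, 0, 1/120, 0, -1/5040, 0, 1/362880, …
g: a_k = 3, 0, -6, 0, 2, 0, -4/15, 0, 2/105, 0, …
L₀ := L_f ⊗_s L_g (sym. prod.), ord ≤ 4.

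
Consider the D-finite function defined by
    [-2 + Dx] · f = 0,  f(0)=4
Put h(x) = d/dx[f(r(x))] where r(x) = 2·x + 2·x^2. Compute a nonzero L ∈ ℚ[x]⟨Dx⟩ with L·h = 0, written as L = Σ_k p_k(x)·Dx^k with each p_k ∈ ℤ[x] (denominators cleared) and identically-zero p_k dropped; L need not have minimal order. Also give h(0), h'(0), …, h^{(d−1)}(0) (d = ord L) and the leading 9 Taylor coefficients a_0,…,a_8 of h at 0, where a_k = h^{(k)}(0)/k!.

L = (6 + 16·x + 16·x^2) + (-1 - 2·x)·Dx  (order 1).
h: a_k = 16, 96, 320, 2432/3, 1664, 44288/15, 208384/45, 46080/7, 2703872/315, …
ICs: h(0) = 16.

f: a_k = 4, 8, 8, 16/3, 8/3, 16/15, 16/45, 32/315, 8/315, …
f∘r: x↦r, Dx↦Dx/r' in L_f ⇒ L₀.
h₀' ⇒ L via d/dx closure of L₀.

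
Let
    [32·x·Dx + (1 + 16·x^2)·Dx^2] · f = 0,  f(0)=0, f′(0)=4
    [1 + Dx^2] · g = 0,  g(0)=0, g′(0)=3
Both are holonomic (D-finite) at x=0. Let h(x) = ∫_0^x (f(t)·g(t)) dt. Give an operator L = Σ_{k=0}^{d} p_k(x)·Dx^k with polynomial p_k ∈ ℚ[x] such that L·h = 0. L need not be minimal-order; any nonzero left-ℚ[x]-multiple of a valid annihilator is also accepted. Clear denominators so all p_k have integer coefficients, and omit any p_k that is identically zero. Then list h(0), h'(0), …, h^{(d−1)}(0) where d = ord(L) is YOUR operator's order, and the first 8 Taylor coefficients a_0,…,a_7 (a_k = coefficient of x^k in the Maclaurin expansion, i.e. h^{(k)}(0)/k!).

f: a_k = 0, 4, 0, -64/3, 0, 1024/5, 0, -16384/7, …
g: a_k = 0, 3, 0, -1/2, 0, 1/40, 0, -1/1680, …
L₀ := L_f ⊗_s L_g (sym. prod.), ord ≤ 4.
Integrate: L := L₀·Dx.
L = (1105 + 51776·x^2 + 22016·x^4 + 16384·x^6 + 65536·x^8)·Dx + (2112·x + 35840·x^3 + 49152·x^5 + 262144·x^7)·Dx^2 + (1122 + 52352·x^2 + 27648·x^4 + 32768·x^6 + 131072·x^8)·Dx^3 + (2112·x + 35840·x^3 + 49152·x^5 + 262144·x^7)·Dx^4 + (17 + 576·x^2 + 5632·x^4 + 16384·x^6 + 65536·x^8)·Dx^5  (order 5).
h: a_k = 0, 0, 0, 4, 0, -66/5, 0, 3751/42, …
ICs: h(0) = 0, h′(0) = 0, h′′(0) = 0, h′′′(0) = 24, h′′′′(0) = 0.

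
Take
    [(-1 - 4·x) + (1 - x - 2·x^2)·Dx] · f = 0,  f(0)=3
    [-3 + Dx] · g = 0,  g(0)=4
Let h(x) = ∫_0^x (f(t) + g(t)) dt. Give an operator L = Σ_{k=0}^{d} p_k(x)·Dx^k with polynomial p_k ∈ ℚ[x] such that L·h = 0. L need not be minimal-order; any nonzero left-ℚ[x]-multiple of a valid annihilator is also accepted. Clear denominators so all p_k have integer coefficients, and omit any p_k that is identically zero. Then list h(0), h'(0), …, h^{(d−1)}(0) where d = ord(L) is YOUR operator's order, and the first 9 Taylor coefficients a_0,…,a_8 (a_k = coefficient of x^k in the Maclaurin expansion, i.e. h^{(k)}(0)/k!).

f: a_k = 3, 3, 9, 15, 33, 63, 129, 255, 513, …
g: a_k = 4, 12, 18, 18, 27/2, 81/10, 81/20, 243/140, 729/1120, …
f+g: L₀ = lclm(L_f,L_g), ord ≤ 1+1.
h=∫₀ˣh₀: take L = L₀·Dx.
L = (-9 - 9·x - 126·x^2 - 72·x^3)·Dx + (-3 + 30·x + 51·x^2 - 36·x^3 - 36·x^4)·Dx^2 + (2 - 9·x - 3·x^2 + 20·x^3 + 12·x^4)·Dx^3  (order 3).
h: a_k = 0, 7, 15/2, 9, 33/4, 93/10, 237/20, 2661/140, 35943/1120, …
ICs: h(0) = 0, h′(0) = 7, h′′(0) = 15.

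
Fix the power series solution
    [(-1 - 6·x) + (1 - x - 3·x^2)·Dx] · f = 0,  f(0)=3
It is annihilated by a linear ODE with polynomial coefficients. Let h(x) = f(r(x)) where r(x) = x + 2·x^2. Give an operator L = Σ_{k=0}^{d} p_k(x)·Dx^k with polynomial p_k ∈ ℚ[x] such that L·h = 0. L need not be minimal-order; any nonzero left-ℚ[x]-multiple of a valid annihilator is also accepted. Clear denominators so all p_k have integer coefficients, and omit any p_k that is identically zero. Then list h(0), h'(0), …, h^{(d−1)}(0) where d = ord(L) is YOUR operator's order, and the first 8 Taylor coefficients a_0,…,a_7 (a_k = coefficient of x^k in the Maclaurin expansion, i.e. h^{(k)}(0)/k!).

f: a_k = 3, 3, 12, 21, 57, 120, 291, 651, …
Substitute x→r, Dx→(1/r')Dx; clear ⇒ L₀.
L = (1 + 10·x + 36·x^2 + 48·x^3) + (-1 + x + 5·x^2 + 12·x^3 + 12·x^4)·Dx  (order 1).
h: a_k = 3, 3, 18, 69, 231, 828, 3027, 10767, …
ICs: h(0) = 3.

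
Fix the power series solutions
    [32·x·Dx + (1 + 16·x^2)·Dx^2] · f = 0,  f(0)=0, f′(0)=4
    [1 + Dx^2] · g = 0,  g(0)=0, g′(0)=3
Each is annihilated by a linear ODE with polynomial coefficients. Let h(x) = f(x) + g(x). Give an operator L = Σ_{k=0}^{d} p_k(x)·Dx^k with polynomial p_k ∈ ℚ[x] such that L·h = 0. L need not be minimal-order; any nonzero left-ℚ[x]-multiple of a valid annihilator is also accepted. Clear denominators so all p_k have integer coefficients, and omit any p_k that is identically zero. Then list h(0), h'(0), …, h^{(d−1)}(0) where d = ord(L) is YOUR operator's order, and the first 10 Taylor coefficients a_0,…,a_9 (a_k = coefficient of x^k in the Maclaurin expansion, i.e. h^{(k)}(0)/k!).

L = (-6112·x + 99328·x^3 + 8192·x^5)·Dx + (-31 + 1072·x^2 + 25344·x^4 + 4096·x^6)·Dx^2 + (-6112·x + 99328·x^3 + 8192·x^5)·Dx^3 + (-31 + 1072·x^2 + 25344·x^4 + 4096·x^6)·Dx^4  (order 4).
h: a_k = 0, 7, 0, -131/6, 0, 8193/40, 0, -3932161/1680, 0, 3523215361/120960, …
ICs: h(0) = 0, h′(0) = 7, h′′(0) = 0, h′′′(0) = -131.

f: a_k = 0, 4, 0, -64/3, 0, 1024/5, 0, -16384/7, 0, 262144/9, …
g: a_k = 0, 3, 0, -1/2, 0, 1/40, 0, -1/1680, 0, 1/120960, …
f+g: L₀ = lclm(L_f,L_g), ord ≤ 2+2.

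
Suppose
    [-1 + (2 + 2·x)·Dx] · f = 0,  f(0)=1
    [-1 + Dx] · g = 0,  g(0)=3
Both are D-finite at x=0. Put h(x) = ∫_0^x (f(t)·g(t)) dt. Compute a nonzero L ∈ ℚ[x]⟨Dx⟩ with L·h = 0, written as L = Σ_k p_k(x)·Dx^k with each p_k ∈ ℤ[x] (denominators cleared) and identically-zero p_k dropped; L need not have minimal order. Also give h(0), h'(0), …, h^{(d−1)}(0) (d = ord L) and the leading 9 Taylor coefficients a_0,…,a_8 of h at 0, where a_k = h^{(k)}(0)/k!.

f: a_k = 1, 1/2, -1/8, 1/16, -5/128, 7/256, -21/1024, 33/2048, -429/32768, …
g: a_k = 3, 3, 3/2, 1/2, 1/8, 1/40, 1/240, 1/1680, 1/13440, …
L₀ := L_f ⊗_s L_g (sym. prod.), ord ≤ 1.
Integrate: L := L₀·Dx.
L = (-3 - 2·x)·Dx + (2 + 2·x)·Dx^2  (order 2).
h: a_k = 0, 3, 9/4, 7/8, 17/64, 33/640, 107/7680, -89/107520, 1123/573440, …
ICs: h(0) = 0, h′(0) = 3.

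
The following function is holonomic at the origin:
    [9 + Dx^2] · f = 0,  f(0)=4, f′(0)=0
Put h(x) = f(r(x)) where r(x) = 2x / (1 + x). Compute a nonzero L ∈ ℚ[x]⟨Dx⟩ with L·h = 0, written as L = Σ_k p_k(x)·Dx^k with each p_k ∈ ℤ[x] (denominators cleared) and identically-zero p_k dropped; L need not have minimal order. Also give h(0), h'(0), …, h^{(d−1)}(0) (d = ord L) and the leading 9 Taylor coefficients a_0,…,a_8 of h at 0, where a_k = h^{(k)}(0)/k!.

L = 36 + (2 + 6·x + 6·x^2 + 2·x^3)·Dx + (1 + 4·x + 6·x^2 + 4·x^3 + x^4)·Dx^2  (order 2).
h: a_k = 4, 0, -72, 144, 0, -576, 7704/5, -11664/5, 12456/7, …
ICs: h(0) = 4, h′(0) = 0.

f: a_k = 4, 0, -18, 0, 27/2, 0, -81/20, 0, 729/1120, …
Substitute x→r, Dx→(1/r')Dx; clear ⇒ L₀.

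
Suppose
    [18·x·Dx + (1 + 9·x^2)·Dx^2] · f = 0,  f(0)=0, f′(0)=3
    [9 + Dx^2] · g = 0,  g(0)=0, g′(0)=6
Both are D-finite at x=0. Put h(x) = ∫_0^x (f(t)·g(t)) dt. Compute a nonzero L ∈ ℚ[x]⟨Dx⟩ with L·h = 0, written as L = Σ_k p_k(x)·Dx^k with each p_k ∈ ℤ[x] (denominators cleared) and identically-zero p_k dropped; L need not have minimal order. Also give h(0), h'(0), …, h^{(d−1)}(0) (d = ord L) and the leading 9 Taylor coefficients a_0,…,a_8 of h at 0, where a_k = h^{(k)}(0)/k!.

L = (810 + 18954·x^2 + 72171·x^4 + 236196·x^6 + 531441·x^8)·Dx + (972·x + 14580·x^3 + 78732·x^5 + 236196·x^7)·Dx^2 + (108 + 2592·x^2 + 13122·x^4 + 52488·x^6 + 118098·x^8)·Dx^3 + (108·x + 1620·x^3 + 8748·x^5 + 26244·x^7)·Dx^4 + (2 + 54·x^2 + 567·x^4 + 2916·x^6 + 6561·x^8)·Dx^5  (order 5).
h: a_k = 0, 0, 0, 6, 0, -81/5, 0, 1539/28, 0, …
ICs: h(0) = 0, h′(0) = 0, h′′(0) = 0, h′′′(0) = 36, h′′′′(0) = 0.

f: a_k = 0, 3, 0, -9, 0, 243/5, 0, -2187/7, 0, …
g: a_k = 0, 6, 0, -9, 0, 81/20, 0, -243/280, 0, …
Product ⇒ symmetric product L₀, ord ≤ 4.
h=∫h₀ ⇒ L = L₀·Dx.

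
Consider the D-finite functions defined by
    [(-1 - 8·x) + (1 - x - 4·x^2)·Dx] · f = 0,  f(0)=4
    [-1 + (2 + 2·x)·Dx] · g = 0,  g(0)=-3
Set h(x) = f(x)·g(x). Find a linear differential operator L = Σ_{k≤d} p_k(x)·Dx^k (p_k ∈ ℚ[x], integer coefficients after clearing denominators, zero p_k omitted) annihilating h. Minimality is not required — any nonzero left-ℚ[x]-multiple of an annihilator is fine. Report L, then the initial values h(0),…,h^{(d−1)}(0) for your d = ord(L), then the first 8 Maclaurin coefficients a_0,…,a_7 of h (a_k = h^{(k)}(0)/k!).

L = (3 + 17·x + 12·x^2) + (-2 + 10·x^2 + 8·x^3)·Dx  (order 1).
h: a_k = -12, -18, -129/2, -549/4, -12633/32, -60423/64, -645885/256, -3225405/512, …
ICs: h(0) = -12.

f: a_k = 4, 4, 20, 36, 116, 260, 724, 1764, …
g: a_k = -3, -3/2, 3/8, -3/16, 15/128, -21/256, 63/1024, -99/2048, …
Product ⇒ symmetric product L₀, ord ≤ 1.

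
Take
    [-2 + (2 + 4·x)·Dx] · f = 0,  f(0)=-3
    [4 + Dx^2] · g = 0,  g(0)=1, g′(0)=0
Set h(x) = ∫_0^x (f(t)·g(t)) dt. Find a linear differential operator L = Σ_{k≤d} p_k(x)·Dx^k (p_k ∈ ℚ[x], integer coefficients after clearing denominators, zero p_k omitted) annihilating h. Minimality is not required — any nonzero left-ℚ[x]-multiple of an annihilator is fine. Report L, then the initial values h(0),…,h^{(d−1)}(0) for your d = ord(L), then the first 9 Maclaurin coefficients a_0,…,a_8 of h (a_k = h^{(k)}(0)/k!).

f: a_k = -3, -3, 3/2, -3/2, 15/8, -21/8, 63/16, -99/16, 1287/128, …
g: a_k = 1, 0, -2, 0, 2/3, 0, -4/45, 0, 2/315, …
Product ⇒ symmetric product L₀, ord ≤ 2.
h=∫h₀ ⇒ L = L₀·Dx.
L = (7 + 16·x + 16·x^2)·Dx + (-2 - 4·x)·Dx^2 + (1 + 4·x + 4·x^2)·Dx^3  (order 3).
h: a_k = 0, -3, -3/2, 5/2, 9/8, -5/8, -13/48, 349/1680, -401/1920, …
ICs: h(0) = 0, h′(0) = -3, h′′(0) = -3.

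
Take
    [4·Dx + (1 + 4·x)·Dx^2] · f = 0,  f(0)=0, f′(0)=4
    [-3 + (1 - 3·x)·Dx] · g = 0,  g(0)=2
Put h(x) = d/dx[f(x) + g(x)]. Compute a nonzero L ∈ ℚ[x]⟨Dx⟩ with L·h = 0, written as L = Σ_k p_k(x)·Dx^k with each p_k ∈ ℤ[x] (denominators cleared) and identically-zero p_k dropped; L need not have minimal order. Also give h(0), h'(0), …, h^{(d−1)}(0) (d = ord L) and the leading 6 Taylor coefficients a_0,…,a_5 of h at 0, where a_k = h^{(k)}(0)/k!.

f: a_k = 0, 4, -8, 64/3, -64, 1024/5, …
g: a_k = 2, 6, 18, 54, 162, 486, …
h₀=f+g: left-lcm gives L₀, ord ≤ 3.
h=h₀': d/dx-closure on L₀ ⇒ L.
L = (-204 - 144·x) + (-11 - 312·x - 288·x^2)·Dx + (5 + 11·x - 54·x^2 - 72·x^3)·Dx^2  (order 2).
h: a_k = 10, 20, 226, 392, 3454, 4652, …
ICs: h(0) = 10, h′(0) = 20.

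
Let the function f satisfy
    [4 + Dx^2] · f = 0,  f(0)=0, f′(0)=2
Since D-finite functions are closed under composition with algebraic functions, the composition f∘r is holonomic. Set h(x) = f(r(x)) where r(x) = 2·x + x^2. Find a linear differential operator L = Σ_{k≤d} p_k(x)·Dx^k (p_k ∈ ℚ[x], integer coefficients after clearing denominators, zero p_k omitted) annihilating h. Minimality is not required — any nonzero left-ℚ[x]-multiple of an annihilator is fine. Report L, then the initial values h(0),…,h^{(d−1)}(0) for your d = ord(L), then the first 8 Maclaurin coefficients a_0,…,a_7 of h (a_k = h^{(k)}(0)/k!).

L = (16 + 48·x + 48·x^2 + 16·x^3) - Dx + (1 + x)·Dx^2  (order 2).
h: a_k = 0, 4, 2, -32/3, -16, 8/15, 20, 5696/315, …
ICs: h(0) = 0, h′(0) = 4.

f: a_k = 0, 2, 0, -4/3, 0, 4/15, 0, -8/315, …
L₀ from L_f via x↦r, Dx↦r'^{-1}Dx.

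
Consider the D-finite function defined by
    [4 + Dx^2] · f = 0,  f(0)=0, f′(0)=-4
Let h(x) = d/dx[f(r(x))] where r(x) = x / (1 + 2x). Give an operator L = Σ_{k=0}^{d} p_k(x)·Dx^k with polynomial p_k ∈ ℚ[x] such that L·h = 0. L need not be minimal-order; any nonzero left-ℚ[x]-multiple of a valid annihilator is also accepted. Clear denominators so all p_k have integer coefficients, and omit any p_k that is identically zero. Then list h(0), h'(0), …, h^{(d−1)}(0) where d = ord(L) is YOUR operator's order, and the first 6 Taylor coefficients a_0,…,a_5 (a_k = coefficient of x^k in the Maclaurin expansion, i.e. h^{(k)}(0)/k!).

f: a_k = 0, -4, 0, 8/3, 0, -8/15, …
h₀=f(r): pull back L_f along r ⇒ L₀.
h=h₀': d/dx-closure on L₀ ⇒ L.
L = (28 + 96·x + 96·x^2) + (12 + 72·x + 144·x^2 + 96·x^3)·Dx + (1 + 8·x + 24·x^2 + 32·x^3 + 16·x^4)·Dx^2  (order 2).
h: a_k = -4, 16, -40, 64, -8/3, -480, …
ICs: h(0) = -4, h′(0) = 16.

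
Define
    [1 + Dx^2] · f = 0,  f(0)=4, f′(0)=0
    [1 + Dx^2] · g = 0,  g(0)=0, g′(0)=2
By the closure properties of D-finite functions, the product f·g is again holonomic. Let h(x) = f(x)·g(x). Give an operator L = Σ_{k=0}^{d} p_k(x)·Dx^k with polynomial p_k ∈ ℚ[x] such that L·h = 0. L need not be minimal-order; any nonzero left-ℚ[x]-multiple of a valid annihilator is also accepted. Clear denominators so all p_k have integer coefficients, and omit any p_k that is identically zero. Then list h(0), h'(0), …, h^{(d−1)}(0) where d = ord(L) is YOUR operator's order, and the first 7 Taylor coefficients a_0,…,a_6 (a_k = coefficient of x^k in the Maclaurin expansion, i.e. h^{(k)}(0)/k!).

f: a_k = 4, 0, -2, 0, 1/6, 0, -1/180, …
g: a_k = 0, 2, 0, -1/3, 0, 1/60, 0, …
Product ⇒ symmetric product L₀, ord ≤ 4.
L = 4·Dx + Dx^3  (order 3).
h: a_k = 0, 8, 0, -16/3, 0, 16/15, 0, …
ICs: h(0) = 0, h′(0) = 8, h′′(0) = 0.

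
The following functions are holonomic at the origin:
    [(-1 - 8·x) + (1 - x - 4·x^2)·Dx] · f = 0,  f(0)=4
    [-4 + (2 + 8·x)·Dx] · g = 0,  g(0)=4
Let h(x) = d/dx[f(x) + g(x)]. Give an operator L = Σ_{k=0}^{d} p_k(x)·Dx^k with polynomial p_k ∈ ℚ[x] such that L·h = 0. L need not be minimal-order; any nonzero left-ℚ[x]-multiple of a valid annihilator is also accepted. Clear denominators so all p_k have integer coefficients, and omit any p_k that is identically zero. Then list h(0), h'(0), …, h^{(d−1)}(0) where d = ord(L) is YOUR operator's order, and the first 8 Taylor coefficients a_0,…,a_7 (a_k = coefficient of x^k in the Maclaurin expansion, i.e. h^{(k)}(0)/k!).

f: a_k = 4, 4, 20, 36, 116, 260, 724, 1764, …
g: a_k = 4, 8, -8, 16, -40, 112, -336, 1056, …
Sum ⇒ L₀ = lclm(L_f,L_g) in ℚ(x)⟨Dx⟩.
Differentiate: ansatz ord ≤ ord L₀ ⇒ L.
L = (-114 - 780·x - 2688·x^2 - 2688·x^3 - 3840·x^4) + (-21 - 420·x - 2778·x^2 - 7200·x^3 - 10272·x^4 - 11520·x^5)·Dx + (6 + 57·x + 153·x^2 + 4·x^3 - 816·x^4 - 2624·x^5 - 2560·x^6)·Dx^2  (order 2).
h: a_k = 12, 24, 156, 304, 1860, 2328, 19740, 9824, …
ICs: h(0) = 12, h′(0) = 24.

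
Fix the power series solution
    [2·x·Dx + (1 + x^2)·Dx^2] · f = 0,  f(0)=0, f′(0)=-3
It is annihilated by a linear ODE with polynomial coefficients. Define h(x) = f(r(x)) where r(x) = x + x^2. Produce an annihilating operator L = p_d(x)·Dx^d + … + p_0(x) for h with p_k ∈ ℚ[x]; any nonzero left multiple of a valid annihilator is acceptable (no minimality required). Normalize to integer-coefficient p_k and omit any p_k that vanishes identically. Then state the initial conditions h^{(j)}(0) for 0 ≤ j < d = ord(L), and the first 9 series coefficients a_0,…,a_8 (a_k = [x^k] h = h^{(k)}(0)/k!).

L = (-2 + 2·x + 8·x^2 + 12·x^3 + 6·x^4)·Dx + (1 + 2·x + x^2 + 4·x^3 + 5·x^4 + 2·x^5)·Dx^2  (order 2).
h: a_k = 0, -3, -3, 1, 3, 12/5, -2, -39/7, -3, …
ICs: h(0) = 0, h′(0) = -3.

f: a_k = 0, -3, 0, 1, 0, -3/5, 0, 3/7, 0, …
f∘r: x↦r, Dx↦Dx/r' in L_f ⇒ L₀.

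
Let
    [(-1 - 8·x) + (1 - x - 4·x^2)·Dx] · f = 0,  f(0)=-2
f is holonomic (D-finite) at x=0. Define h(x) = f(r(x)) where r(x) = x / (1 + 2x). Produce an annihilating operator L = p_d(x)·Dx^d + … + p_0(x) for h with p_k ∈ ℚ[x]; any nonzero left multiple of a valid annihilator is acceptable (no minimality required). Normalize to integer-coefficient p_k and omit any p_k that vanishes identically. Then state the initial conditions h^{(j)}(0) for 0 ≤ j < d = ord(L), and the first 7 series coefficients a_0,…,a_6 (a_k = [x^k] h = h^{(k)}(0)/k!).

L = (1 + 10·x) + (-1 - 5·x - 4·x^2 + 4·x^3)·Dx  (order 1).
h: a_k = -2, -2, -6, 14, -54, 190, -678, …
ICs: h(0) = -2.

f: a_k = -2, -2, -10, -18, -58, -130, -362, …
h₀=f(r): pull back L_f along r ⇒ L₀.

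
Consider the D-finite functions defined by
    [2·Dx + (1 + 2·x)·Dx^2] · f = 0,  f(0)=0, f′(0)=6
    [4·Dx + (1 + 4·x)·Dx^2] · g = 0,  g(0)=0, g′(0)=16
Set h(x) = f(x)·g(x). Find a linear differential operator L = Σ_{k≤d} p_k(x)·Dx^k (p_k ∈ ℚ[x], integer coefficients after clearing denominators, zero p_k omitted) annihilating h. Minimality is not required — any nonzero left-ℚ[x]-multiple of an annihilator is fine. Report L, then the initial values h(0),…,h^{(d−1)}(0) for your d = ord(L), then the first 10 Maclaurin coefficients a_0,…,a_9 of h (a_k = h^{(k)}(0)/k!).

f: a_k = 0, 6, -6, 8, -12, 96/5, -32, 384/7, -96, 512/3, …
g: a_k = 0, 16, -32, 256/3, -256, 4096/5, -8192/3, 65536/7, -32768, 1048576/9, …
L₀ := L_f ⊗_s L_g (sym. prod.), ord ≤ 4.
L = (160 + 768·x + 1024·x^2)·Dx + (264 + 2144·x + 5760·x^2 + 5120·x^3)·Dx^2 + (64 + 720·x + 2976·x^2 + 5376·x^3 + 3584·x^4)·Dx^3 + (3 + 44·x + 252·x^2 + 704·x^3 + 960·x^4 + 512·x^5)·Dx^4  (order 4).
h: a_k = 0, 0, 96, -288, 832, -2496, 117376/15, -127488/5, 600064/7, -10338816/35, …
ICs: h(0) = 0, h′(0) = 0, h′′(0) = 192, h′′′(0) = -1728.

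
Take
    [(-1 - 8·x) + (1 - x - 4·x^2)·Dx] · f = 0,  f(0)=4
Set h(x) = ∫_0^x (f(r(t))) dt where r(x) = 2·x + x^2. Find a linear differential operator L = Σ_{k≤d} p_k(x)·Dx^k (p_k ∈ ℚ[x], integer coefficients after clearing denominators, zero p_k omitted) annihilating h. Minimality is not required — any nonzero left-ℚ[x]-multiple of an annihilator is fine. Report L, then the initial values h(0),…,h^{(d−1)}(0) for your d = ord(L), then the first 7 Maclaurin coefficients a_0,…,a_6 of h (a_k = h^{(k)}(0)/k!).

L = (2 + 34·x + 48·x^2 + 16·x^3)·Dx + (-1 + 2·x + 17·x^2 + 16·x^3 + 4·x^4)·Dx^2  (order 2).
h: a_k = 0, 4, 4, 28, 92, 2308/5, 6124/3, …
ICs: h(0) = 0, h′(0) = 4.

f: a_k = 4, 4, 20, 36, 116, 260, 724, …
L₀ from L_f via x↦r, Dx↦r'^{-1}Dx.
Integrate: L := L₀·Dx.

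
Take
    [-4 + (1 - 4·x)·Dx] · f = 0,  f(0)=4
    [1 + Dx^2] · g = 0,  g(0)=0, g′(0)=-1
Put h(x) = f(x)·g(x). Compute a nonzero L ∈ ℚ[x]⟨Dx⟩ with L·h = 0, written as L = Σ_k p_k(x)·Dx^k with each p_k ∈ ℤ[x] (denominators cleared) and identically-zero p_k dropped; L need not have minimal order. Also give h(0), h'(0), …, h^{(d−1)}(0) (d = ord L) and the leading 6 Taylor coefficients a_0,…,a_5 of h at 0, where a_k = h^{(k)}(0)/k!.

f: a_k = 4, 16, 64, 256, 1024, 4096, …
g: a_k = 0, -1, 0, 1/6, 0, -1/120, …
Sym-product of L_f,L_g gives L₀ (≤ ord 2).
L = (-1 + 4·x) + 8·Dx + (-1 + 4·x)·Dx^2  (order 2).
h: a_k = 0, -4, -16, -190/3, -760/3, -30401/30, …
ICs: h(0) = 0, h′(0) = -4.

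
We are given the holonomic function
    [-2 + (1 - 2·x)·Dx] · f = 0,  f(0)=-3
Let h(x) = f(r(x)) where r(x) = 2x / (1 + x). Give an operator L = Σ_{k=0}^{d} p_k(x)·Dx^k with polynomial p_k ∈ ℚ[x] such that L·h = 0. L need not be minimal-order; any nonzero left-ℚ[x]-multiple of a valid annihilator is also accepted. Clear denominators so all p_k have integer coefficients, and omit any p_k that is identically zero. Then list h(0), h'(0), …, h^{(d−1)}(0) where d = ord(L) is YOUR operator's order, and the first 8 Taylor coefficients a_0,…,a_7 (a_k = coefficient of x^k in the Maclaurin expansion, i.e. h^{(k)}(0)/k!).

L = 4 + (-1 + 2·x + 3·x^2)·Dx  (order 1).
h: a_k = -3, -12, -36, -108, -324, -972, -2916, -8748, …
ICs: h(0) = -3.

f: a_k = -3, -6, -12, -24, -48, -96, -192, -384, …
Change of var in L_f (x↦r) gives L₀.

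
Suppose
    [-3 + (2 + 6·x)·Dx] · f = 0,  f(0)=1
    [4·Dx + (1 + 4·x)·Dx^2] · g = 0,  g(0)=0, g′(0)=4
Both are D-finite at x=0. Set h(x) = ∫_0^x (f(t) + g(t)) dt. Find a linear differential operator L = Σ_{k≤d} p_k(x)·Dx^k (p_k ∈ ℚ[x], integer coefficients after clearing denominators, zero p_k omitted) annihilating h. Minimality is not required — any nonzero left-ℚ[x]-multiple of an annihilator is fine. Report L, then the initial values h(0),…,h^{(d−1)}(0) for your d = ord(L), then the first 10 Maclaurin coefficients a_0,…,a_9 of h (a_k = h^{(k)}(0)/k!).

L = (84 + 144·x)·Dx^2 + (101 + 552·x + 720·x^2)·Dx^3 + (10 + 94·x + 288·x^2 + 288·x^3)·Dx^4  (order 4).
h: a_k = 0, 1, 11/4, -73/24, 1105/192, -8597/640, 270649/7680, -2143079/21504, 34059629/114688, -271250125/294912, …
ICs: h(0) = 0, h′(0) = 1, h′′(0) = 11/2, h′′′(0) = -73/4.

f: a_k = 1, 3/2, -9/8, 27/16, -405/128, 1701/256, -15309/1024, 72171/2048, -2814669/32768, 14073345/65536, …
g: a_k = 0, 4, -8, 64/3, -64, 1024/5, -2048/3, 16384/7, -8192, 262144/9, …
Weyl lclm of L_f,L_g ⇒ L₀ (ord ≤ 3).
Integrate: L := L₀·Dx.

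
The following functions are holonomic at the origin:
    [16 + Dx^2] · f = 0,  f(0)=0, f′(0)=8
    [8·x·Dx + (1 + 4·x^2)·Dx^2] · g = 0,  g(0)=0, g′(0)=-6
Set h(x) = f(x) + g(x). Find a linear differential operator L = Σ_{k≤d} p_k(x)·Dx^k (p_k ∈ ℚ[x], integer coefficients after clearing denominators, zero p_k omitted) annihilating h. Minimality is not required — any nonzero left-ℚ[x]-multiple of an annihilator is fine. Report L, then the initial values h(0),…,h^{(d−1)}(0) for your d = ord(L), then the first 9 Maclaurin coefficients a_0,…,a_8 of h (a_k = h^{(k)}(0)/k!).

L = (-512·x + 5120·x^3 + 4096·x^5)·Dx + (16 + 512·x^2 + 2304·x^4 + 2048·x^6)·Dx^2 + (-32·x + 320·x^3 + 256·x^5)·Dx^3 + (1 + 32·x^2 + 144·x^4 + 128·x^6)·Dx^4  (order 4).
h: a_k = 0, 2, 0, -40/3, 0, -32/15, 0, 2176/45, 0, …
ICs: h(0) = 0, h′(0) = 2, h′′(0) = 0, h′′′(0) = -80.

f: a_k = 0, 8, 0, -64/3, 0, 256/15, 0, -2048/315, 0, …
g: a_k = 0, -6, 0, 8, 0, -96/5, 0, 384/7, 0, …
f+g: L₀ = lclm(L_f,L_g), ord ≤ 2+2.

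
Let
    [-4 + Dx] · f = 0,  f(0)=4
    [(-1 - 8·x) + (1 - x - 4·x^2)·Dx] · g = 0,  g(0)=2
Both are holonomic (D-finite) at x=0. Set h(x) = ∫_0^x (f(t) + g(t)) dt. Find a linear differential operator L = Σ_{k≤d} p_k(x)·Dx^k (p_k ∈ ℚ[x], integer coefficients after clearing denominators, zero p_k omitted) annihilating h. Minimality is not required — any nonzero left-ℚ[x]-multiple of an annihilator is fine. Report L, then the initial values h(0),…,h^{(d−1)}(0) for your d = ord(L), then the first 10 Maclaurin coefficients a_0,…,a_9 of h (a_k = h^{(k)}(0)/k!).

f: a_k = 4, 16, 32, 128/3, 128/3, 512/15, 1024/45, 4096/315, 2048/315, 8192/2835, …
g: a_k = 2, 2, 10, 18, 58, 130, 362, 882, 2330, 5858, …
Sum ⇒ L₀ = lclm(L_f,L_g) in ℚ(x)⟨Dx⟩.
Integrate: L := L₀·Dx.
L = (24 - 16·x + 576·x^2 + 512·x^3)·Dx + (6 - 56·x - 208·x^2 + 128·x^3 + 256·x^4)·Dx^2 + (-3 + 15·x + 16·x^2 - 64·x^3 - 64·x^4)·Dx^3  (order 3).
h: a_k = 0, 6, 9, 14, 91/6, 302/15, 1231/45, 17314/315, 140963/1260, 735998/2835, …
ICs: h(0) = 0, h′(0) = 6, h′′(0) = 18.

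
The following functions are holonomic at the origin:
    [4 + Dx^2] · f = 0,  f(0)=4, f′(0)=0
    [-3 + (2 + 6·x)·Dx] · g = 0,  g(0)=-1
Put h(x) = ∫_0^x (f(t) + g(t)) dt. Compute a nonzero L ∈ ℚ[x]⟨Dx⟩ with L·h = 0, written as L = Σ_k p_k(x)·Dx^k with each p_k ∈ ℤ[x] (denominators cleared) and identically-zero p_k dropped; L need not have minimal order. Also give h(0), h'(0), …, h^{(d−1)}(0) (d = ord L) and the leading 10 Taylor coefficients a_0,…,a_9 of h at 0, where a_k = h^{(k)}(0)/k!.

f: a_k = 4, 0, -8, 0, 8/3, 0, -16/45, 0, 8/315, 0, …
g: a_k = -1, -3/2, 9/8, -27/16, 405/128, -1701/256, 15309/1024, -72171/2048, 2814669/32768, -14073345/65536, …
Sum ⇒ L₀ = lclm(L_f,L_g) in ℚ(x)⟨Dx⟩.
Integrate: L := L₀·Dx.
L = (-516 - 1152·x - 1728·x^2)·Dx + (56 + 936·x + 3456·x^2 + 3456·x^3)·Dx^2 + (-129 - 288·x - 432·x^2)·Dx^3 + (14 + 234·x + 864·x^2 + 864·x^3)·Dx^4  (order 4).
h: a_k = 0, 3, -3/4, -55/24, -27/64, 2239/1920, -567/512, 672521/322560, -72171/16384, 886882879/92897280, …
ICs: h(0) = 0, h′(0) = 3, h′′(0) = -3/2, h′′′(0) = -55/4.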